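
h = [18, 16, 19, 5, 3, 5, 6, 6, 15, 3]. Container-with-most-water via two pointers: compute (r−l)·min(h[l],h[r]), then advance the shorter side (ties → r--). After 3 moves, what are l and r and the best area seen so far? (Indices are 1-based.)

l=1 r=10: min(18,3)*9=27 best=27 *, r--
l=1 r=9: min(18,15)*8=120 best=120 *, r--
l=1 r=8: min(18,6)*7=42 best=120, r--

l=1, r=7, best area=120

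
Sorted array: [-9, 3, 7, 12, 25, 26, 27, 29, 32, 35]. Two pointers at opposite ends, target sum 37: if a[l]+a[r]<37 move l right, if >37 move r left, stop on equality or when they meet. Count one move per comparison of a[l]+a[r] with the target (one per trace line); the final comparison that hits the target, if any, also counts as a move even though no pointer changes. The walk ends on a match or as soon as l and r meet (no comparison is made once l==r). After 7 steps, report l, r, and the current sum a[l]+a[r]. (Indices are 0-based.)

l=3, r=5, sum=38

l=0 r=9: -9+35=26 <37, l++
l=1 r=9: 3+35=38 >37, r--
l=1 r=8: 3+32=35 <37, l++
l=2 r=8: 7+32=39 >37, r--
l=2 r=7: 7+29=36 <37, l++
l=3 r=7: 12+29=41 >37, r--
l=3 r=6: 12+27=39 >37, r--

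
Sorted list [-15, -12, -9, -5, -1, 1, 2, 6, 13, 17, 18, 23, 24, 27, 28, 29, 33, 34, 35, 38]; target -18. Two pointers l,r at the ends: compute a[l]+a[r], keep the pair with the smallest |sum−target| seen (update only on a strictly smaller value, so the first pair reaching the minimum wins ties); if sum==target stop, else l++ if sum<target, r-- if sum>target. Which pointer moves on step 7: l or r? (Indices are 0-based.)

r

l=0 r=19: -15+38=23 d=41 *, r--
l=0 r=18: -15+35=20 d=38 *, r--
l=0 r=17: -15+34=19 d=37 *, r--
l=0 r=16: -15+33=18 d=36 *, r--
l=0 r=15: -15+29=14 d=32 *, r--
l=0 r=14: -15+28=13 d=31 *, r--
l=0 r=13: -15+27=12 d=30 *, r--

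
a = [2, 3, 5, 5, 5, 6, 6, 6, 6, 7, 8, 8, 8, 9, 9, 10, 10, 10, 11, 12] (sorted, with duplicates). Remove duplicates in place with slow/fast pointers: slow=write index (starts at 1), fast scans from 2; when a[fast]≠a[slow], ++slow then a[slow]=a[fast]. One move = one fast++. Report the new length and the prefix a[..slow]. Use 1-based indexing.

length 10; prefix = [2, 3, 5, 6, 7, 8, 9, 10, 11, 12]

slow=1 fast=2: a[fast]=3≠a[slow]=2 write a[2]=3, slow++,fast++
slow=2 fast=3: a[fast]=5≠a[slow]=3 write a[3]=5, slow++,fast++
slow=3 fast=4: a[fast]=5=a[slow] dup, fast++
slow=3 fast=5: a[fast]=5=a[slow] dup, fast++
slow=3 fast=6: a[fast]=6≠a[slow]=5 write a[4]=6, slow++,fast++
slow=4 fast=7: a[fast]=6=a[slow] dup, fast++
slow=4 fast=8: a[fast]=6=a[slow] dup, fast++
slow=4 fast=9: a[fast]=6=a[slow] dup, fast++
slow=4 fast=10: a[fast]=7≠a[slow]=6 write a[5]=7, slow++,fast++
slow=5 fast=11: a[fast]=8≠a[slow]=7 write a[6]=8, slow++,fast++
slow=6 fast=12: a[fast]=8=a[slow] dup, fast++
slow=6 fast=13: a[fast]=8=a[slow] dup, fast++
slow=6 fast=14: a[fast]=9≠a[slow]=8 write a[7]=9, slow++,fast++
slow=7 fast=15: a[fast]=9=a[slow] dup, fast++
slow=7 fast=16: a[fast]=10≠a[slow]=9 write a[8]=10, slow++,fast++
slow=8 fast=17: a[fast]=10=a[slow] dup, fast++
slow=8 fast=18: a[fast]=10=a[slow] dup, fast++
slow=8 fast=19: a[fast]=11≠a[slow]=10 write a[9]=11, slow++,fast++
slow=9 fast=20: a[fast]=12≠a[slow]=11 write a[10]=12, slow++,fast++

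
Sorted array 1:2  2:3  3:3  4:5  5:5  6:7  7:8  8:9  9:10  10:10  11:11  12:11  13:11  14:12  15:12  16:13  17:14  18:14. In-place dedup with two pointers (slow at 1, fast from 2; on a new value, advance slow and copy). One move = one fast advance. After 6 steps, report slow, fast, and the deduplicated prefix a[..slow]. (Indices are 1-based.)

slow=5, fast=8, prefix=[2, 3, 5, 7, 8]

(s=1,f=2) a[fast]=3≠a[slow]=2 write a[2]=3 → slow++,fast++
(s=2,f=3) a[fast]=3=a[slow] dup → fast++
(s=2,f=4) a[fast]=5≠a[slow]=3 write a[3]=5 → slow++,fast++
(s=3,f=5) a[fast]=5=a[slow] dup → fast++
(s=3,f=6) a[fast]=7≠a[slow]=5 write a[4]=7 → slow++,fast++
(s=4,f=7) a[fast]=8≠a[slow]=7 write a[5]=8 → slow++,fast++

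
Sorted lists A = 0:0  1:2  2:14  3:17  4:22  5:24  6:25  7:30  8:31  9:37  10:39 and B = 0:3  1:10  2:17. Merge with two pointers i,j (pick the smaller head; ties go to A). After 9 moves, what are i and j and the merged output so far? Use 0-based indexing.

i=6, j=3, merged so far=[0, 2, 3, 10, 14, 17, 17, 22, 24]

i=0 j=0: A[i]=0<=B[j]=3 take 0, i++
i=1 j=0: A[i]=2<=B[j]=3 take 2, i++
i=2 j=0: A[i]=14>B[j]=3 take 3, j++
i=2 j=1: A[i]=14>B[j]=10 take 10, j++
i=2 j=2: A[i]=14<=B[j]=17 take 14, i++
i=3 j=2: A[i]=17<=B[j]=17 take 17, i++
i=4 j=2: A[i]=22>B[j]=17 take 17, j++
i=4 j=3: B done, take A[i]=22, i++
i=5 j=3: B done, take A[i]=24, i++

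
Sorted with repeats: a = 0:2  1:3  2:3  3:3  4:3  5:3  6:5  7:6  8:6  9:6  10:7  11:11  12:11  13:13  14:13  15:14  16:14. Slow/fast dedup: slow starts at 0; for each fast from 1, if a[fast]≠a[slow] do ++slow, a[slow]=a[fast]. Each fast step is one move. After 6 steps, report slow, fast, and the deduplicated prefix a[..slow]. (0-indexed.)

slow=2, fast=7, prefix=[2, 3, 5]

slow=0 fast=1: a[fast]=3≠a[slow]=2 write a[1]=3, slow++,fast++
slow=1 fast=2: a[fast]=3=a[slow] dup, fast++
slow=1 fast=3: a[fast]=3=a[slow] dup, fast++
slow=1 fast=4: a[fast]=3=a[slow] dup, fast++
slow=1 fast=5: a[fast]=3=a[slow] dup, fast++
slow=1 fast=6: a[fast]=5≠a[slow]=3 write a[2]=5, slow++,fast++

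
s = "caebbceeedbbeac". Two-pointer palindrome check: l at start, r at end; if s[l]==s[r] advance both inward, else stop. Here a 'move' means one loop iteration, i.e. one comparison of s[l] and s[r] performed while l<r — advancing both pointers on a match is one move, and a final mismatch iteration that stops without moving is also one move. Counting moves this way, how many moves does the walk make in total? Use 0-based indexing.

[0,14] 'c'=='c' → l++,r--
[1,13] 'a'=='a' → l++,r--
[2,12] 'e'=='e' → l++,r--
[3,11] 'b'=='b' → l++,r--
[4,10] 'b'=='b' → l++,r--
[5,9] 'c'!='d' → stop

6 moves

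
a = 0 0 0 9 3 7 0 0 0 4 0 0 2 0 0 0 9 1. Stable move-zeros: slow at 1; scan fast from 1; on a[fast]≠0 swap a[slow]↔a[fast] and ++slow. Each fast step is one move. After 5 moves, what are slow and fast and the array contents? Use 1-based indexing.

slow=3, fast=6, a=[9, 3, 0, 0, 0, 7, 0, 0, 0, 4, 0, 0, 2, 0, 0, 0, 9, 1]

(s=1,f=1) a[fast]=0 → fast++
(s=1,f=2) a[fast]=0 → fast++
(s=1,f=3) a[fast]=0 → fast++
(s=1,f=4) a[fast]=9≠0 swap→a[1]=9 → slow++,fast++
(s=2,f=5) a[fast]=3≠0 swap→a[2]=3 → slow++,fast++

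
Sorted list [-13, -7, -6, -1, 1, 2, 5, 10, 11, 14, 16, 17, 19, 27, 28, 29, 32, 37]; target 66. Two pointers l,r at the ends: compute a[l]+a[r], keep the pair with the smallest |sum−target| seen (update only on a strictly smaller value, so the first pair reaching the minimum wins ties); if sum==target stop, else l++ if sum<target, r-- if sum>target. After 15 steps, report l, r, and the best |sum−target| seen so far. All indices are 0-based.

l=15, r=17, best |Δ|=1

l=0 r=17: -13+37=24 d=42 *, l++
l=1 r=17: -7+37=30 d=36 *, l++
l=2 r=17: -6+37=31 d=35 *, l++
l=3 r=17: -1+37=36 d=30 *, l++
l=4 r=17: 1+37=38 d=28 *, l++
l=5 r=17: 2+37=39 d=27 *, l++
l=6 r=17: 5+37=42 d=24 *, l++
l=7 r=17: 10+37=47 d=19 *, l++
l=8 r=17: 11+37=48 d=18 *, l++
l=9 r=17: 14+37=51 d=15 *, l++
l=10 r=17: 16+37=53 d=13 *, l++
l=11 r=17: 17+37=54 d=12 *, l++
l=12 r=17: 19+37=56 d=10 *, l++
l=13 r=17: 27+37=64 d=2 *, l++
l=14 r=17: 28+37=65 d=1 *, l++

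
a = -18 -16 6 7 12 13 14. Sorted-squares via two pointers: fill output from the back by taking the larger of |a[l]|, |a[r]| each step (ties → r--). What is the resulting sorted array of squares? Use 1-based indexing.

l=1 r=7: |-18|>|14| out[7]=324, l++
l=2 r=7: |-16|>|14| out[6]=256, l++
l=3 r=7: |6|<=|14| out[5]=196, r--
l=3 r=6: |6|<=|13| out[4]=169, r--
l=3 r=5: |6|<=|12| out[3]=144, r--
l=3 r=4: |6|<=|7| out[2]=49, r--
l=3 r=3: |6|<=|6| out[1]=36, r--

[36, 49, 144, 169, 196, 256, 324]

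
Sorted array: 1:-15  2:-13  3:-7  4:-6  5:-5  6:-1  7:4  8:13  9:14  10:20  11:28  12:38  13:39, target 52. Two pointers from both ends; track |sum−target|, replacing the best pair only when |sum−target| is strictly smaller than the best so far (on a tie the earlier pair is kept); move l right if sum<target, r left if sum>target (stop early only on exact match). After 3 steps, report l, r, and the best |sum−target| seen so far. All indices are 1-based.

l=4, r=13, best |Δ|=20

[1,13] -15+39=24 d=28 * → l++
[2,13] -13+39=26 d=26 * → l++
[3,13] -7+39=32 d=20 * → l++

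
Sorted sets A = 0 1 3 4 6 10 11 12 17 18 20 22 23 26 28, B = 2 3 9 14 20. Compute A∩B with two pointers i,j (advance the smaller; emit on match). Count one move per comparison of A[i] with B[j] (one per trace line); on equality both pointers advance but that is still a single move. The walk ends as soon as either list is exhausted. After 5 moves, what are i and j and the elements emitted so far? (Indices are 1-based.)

[i=1,j=1] 0<2 → i++
[i=2,j=1] 1<2 → i++
[i=3,j=1] 3>2 → j++
[i=3,j=2] 3==3 emit → i++,j++
[i=4,j=3] 4<9 → i++

i=5, j=3, emitted=[3]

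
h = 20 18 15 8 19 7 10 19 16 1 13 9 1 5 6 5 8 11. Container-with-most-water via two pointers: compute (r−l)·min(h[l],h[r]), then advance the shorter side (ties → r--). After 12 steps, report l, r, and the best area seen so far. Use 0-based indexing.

l=0, r=5, best area=187

l=0 r=17: min(20,11)*17=187 best=187 *, r--
l=0 r=16: min(20,8)*16=128 best=187, r--
l=0 r=15: min(20,5)*15=75 best=187, r--
l=0 r=14: min(20,6)*14=84 best=187, r--
l=0 r=13: min(20,5)*13=65 best=187, r--
l=0 r=12: min(20,1)*12=12 best=187, r--
l=0 r=11: min(20,9)*11=99 best=187, r--
l=0 r=10: min(20,13)*10=130 best=187, r--
l=0 r=9: min(20,1)*9=9 best=187, r--
l=0 r=8: min(20,16)*8=128 best=187, r--
l=0 r=7: min(20,19)*7=133 best=187, r--
l=0 r=6: min(20,10)*6=60 best=187, r--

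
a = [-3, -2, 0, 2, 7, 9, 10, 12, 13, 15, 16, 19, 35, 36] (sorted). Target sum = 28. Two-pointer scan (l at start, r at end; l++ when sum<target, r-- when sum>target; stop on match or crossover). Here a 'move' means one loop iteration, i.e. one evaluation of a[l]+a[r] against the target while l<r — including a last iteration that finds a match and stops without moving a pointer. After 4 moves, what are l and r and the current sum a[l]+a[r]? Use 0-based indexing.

l=0 r=13: -3+36=33 >28, r--
l=0 r=12: -3+35=32 >28, r--
l=0 r=11: -3+19=16 <28, l++
l=1 r=11: -2+19=17 <28, l++

l=2, r=11, sum=19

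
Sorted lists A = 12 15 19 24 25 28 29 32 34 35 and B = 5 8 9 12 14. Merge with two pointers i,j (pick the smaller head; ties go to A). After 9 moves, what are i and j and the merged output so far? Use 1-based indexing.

i=5, j=6, merged so far=[5, 8, 9, 12, 12, 14, 15, 19, 24]

[i=1,j=1] A[i]=12>B[j]=5 take 5 → j++
[i=1,j=2] A[i]=12>B[j]=8 take 8 → j++
[i=1,j=3] A[i]=12>B[j]=9 take 9 → j++
[i=1,j=4] A[i]=12<=B[j]=12 take 12 → i++
[i=2,j=4] A[i]=15>B[j]=12 take 12 → j++
[i=2,j=5] A[i]=15>B[j]=14 take 14 → j++
[i=2,j=6] B done, take A[i]=15 → i++
[i=3,j=6] B done, take A[i]=19 → i++
[i=4,j=6] B done, take A[i]=24 → i++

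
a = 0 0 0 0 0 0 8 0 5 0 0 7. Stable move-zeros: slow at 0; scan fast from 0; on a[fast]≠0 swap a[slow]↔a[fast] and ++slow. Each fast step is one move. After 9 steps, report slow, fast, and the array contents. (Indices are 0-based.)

slow=2, fast=9, a=[8, 5, 0, 0, 0, 0, 0, 0, 0, 0, 0, 7]

slow=0 fast=0: a[fast]=0, fast++
slow=0 fast=1: a[fast]=0, fast++
slow=0 fast=2: a[fast]=0, fast++
slow=0 fast=3: a[fast]=0, fast++
slow=0 fast=4: a[fast]=0, fast++
slow=0 fast=5: a[fast]=0, fast++
slow=0 fast=6: a[fast]=8≠0 swap→a[0]=8, slow++,fast++
slow=1 fast=7: a[fast]=0, fast++
slow=1 fast=8: a[fast]=5≠0 swap→a[1]=5, slow++,fast++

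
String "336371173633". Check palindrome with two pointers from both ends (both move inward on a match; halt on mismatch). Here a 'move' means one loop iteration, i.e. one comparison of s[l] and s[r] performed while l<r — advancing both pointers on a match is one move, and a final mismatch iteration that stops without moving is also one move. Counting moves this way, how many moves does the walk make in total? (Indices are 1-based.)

6 moves

[1,12] '3'=='3' → l++,r--
[2,11] '3'=='3' → l++,r--
[3,10] '6'=='6' → l++,r--
[4,9] '3'=='3' → l++,r--
[5,8] '7'=='7' → l++,r--
[6,7] '1'=='1' → l++,r--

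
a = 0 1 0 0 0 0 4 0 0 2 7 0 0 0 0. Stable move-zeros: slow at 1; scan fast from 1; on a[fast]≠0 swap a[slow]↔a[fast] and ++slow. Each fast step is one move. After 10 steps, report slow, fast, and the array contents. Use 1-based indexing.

(s=1,f=1) a[fast]=0 → fast++
(s=1,f=2) a[fast]=1≠0 swap→a[1]=1 → slow++,fast++
(s=2,f=3) a[fast]=0 → fast++
(s=2,f=4) a[fast]=0 → fast++
(s=2,f=5) a[fast]=0 → fast++
(s=2,f=6) a[fast]=0 → fast++
(s=2,f=7) a[fast]=4≠0 swap→a[2]=4 → slow++,fast++
(s=3,f=8) a[fast]=0 → fast++
(s=3,f=9) a[fast]=0 → fast++
(s=3,f=10) a[fast]=2≠0 swap→a[3]=2 → slow++,fast++

slow=4, fast=11, a=[1, 4, 2, 0, 0, 0, 0, 0, 0, 0, 7, 0, 0, 0, 0]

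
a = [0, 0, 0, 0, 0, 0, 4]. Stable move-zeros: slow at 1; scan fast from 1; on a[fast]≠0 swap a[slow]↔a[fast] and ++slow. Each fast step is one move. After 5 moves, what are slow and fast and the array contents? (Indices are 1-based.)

slow=1, fast=6, a=[0, 0, 0, 0, 0, 0, 4]

slow=1 fast=1: a[fast]=0, fast++
slow=1 fast=2: a[fast]=0, fast++
slow=1 fast=3: a[fast]=0, fast++
slow=1 fast=4: a[fast]=0, fast++
slow=1 fast=5: a[fast]=0, fast++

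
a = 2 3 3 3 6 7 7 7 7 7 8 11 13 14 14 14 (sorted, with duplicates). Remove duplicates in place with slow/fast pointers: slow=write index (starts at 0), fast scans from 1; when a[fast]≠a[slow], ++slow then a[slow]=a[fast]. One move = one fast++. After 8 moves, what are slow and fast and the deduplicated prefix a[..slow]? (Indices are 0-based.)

slow=3, fast=9, prefix=[2, 3, 6, 7]

slow=0 fast=1: a[fast]=3≠a[slow]=2 write a[1]=3, slow++,fast++
slow=1 fast=2: a[fast]=3=a[slow] dup, fast++
slow=1 fast=3: a[fast]=3=a[slow] dup, fast++
slow=1 fast=4: a[fast]=6≠a[slow]=3 write a[2]=6, slow++,fast++
slow=2 fast=5: a[fast]=7≠a[slow]=6 write a[3]=7, slow++,fast++
slow=3 fast=6: a[fast]=7=a[slow] dup, fast++
slow=3 fast=7: a[fast]=7=a[slow] dup, fast++
slow=3 fast=8: a[fast]=7=a[slow] dup, fast++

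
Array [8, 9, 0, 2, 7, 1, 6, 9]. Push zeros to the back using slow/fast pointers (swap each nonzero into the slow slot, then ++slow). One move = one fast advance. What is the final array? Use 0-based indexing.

[8, 9, 2, 7, 1, 6, 9, 0]

slow=0 fast=0: a[fast]=8≠0 swap→a[0]=8, slow++,fast++
slow=1 fast=1: a[fast]=9≠0 swap→a[1]=9, slow++,fast++
slow=2 fast=2: a[fast]=0, fast++
slow=2 fast=3: a[fast]=2≠0 swap→a[2]=2, slow++,fast++
slow=3 fast=4: a[fast]=7≠0 swap→a[3]=7, slow++,fast++
slow=4 fast=5: a[fast]=1≠0 swap→a[4]=1, slow++,fast++
slow=5 fast=6: a[fast]=6≠0 swap→a[5]=6, slow++,fast++
slow=6 fast=7: a[fast]=9≠0 swap→a[6]=9, slow++,fast++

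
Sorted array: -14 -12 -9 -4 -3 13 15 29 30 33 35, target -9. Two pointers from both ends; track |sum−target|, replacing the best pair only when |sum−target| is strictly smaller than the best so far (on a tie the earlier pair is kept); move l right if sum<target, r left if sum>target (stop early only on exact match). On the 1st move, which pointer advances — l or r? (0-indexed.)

r

l=0 r=10: -14+35=21 d=30 *, r--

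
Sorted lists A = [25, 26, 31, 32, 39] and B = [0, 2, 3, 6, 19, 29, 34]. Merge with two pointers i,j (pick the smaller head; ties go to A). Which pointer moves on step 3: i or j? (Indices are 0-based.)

i=0 j=0: A[i]=25>B[j]=0 take 0, j++
i=0 j=1: A[i]=25>B[j]=2 take 2, j++
i=0 j=2: A[i]=25>B[j]=3 take 3, j++

j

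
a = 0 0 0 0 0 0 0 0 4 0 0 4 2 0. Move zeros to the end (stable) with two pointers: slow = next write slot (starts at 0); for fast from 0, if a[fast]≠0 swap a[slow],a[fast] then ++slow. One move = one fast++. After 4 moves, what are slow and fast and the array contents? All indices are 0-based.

slow=0 fast=0: a[fast]=0, fast++
slow=0 fast=1: a[fast]=0, fast++
slow=0 fast=2: a[fast]=0, fast++
slow=0 fast=3: a[fast]=0, fast++

slow=0, fast=4, a=[0, 0, 0, 0, 0, 0, 0, 0, 4, 0, 0, 4, 2, 0]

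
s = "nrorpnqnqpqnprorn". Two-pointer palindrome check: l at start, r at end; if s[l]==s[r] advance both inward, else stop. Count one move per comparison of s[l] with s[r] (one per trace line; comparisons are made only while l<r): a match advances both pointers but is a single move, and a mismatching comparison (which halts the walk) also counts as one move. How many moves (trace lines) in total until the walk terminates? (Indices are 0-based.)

8 moves

[0,16] 'n'=='n' → l++,r--
[1,15] 'r'=='r' → l++,r--
[2,14] 'o'=='o' → l++,r--
[3,13] 'r'=='r' → l++,r--
[4,12] 'p'=='p' → l++,r--
[5,11] 'n'=='n' → l++,r--
[6,10] 'q'=='q' → l++,r--
[7,9] 'n'!='p' → stop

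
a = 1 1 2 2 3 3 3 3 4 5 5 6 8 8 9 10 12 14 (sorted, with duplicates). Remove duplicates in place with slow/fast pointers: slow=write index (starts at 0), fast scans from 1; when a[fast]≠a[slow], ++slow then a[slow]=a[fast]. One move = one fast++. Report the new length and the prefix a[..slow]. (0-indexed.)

(s=0,f=1) a[fast]=1=a[slow] dup → fast++
(s=0,f=2) a[fast]=2≠a[slow]=1 write a[1]=2 → slow++,fast++
(s=1,f=3) a[fast]=2=a[slow] dup → fast++
(s=1,f=4) a[fast]=3≠a[slow]=2 write a[2]=3 → slow++,fast++
(s=2,f=5) a[fast]=3=a[slow] dup → fast++
(s=2,f=6) a[fast]=3=a[slow] dup → fast++
(s=2,f=7) a[fast]=3=a[slow] dup → fast++
(s=2,f=8) a[fast]=4≠a[slow]=3 write a[3]=4 → slow++,fast++
(s=3,f=9) a[fast]=5≠a[slow]=4 write a[4]=5 → slow++,fast++
(s=4,f=10) a[fast]=5=a[slow] dup → fast++
(s=4,f=11) a[fast]=6≠a[slow]=5 write a[5]=6 → slow++,fast++
(s=5,f=12) a[fast]=8≠a[slow]=6 write a[6]=8 → slow++,fast++
(s=6,f=13) a[fast]=8=a[slow] dup → fast++
(s=6,f=14) a[fast]=9≠a[slow]=8 write a[7]=9 → slow++,fast++
(s=7,f=15) a[fast]=10≠a[slow]=9 write a[8]=10 → slow++,fast++
(s=8,f=16) a[fast]=12≠a[slow]=10 write a[9]=12 → slow++,fast++
(s=9,f=17) a[fast]=14≠a[slow]=12 write a[10]=14 → slow++,fast++

length 11; prefix = [1, 2, 3, 4, 5, 6, 8, 9, 10, 12, 14]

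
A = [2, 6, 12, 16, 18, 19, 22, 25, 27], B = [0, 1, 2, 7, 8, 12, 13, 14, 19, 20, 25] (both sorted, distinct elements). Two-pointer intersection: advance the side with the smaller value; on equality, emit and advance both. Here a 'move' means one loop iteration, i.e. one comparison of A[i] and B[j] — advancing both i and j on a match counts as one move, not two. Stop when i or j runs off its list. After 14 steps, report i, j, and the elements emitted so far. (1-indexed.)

i=8, j=11, emitted=[2, 12, 19]

[i=1,j=1] 2>0 → j++
[i=1,j=2] 2>1 → j++
[i=1,j=3] 2==2 emit → i++,j++
[i=2,j=4] 6<7 → i++
[i=3,j=4] 12>7 → j++
[i=3,j=5] 12>8 → j++
[i=3,j=6] 12==12 emit → i++,j++
[i=4,j=7] 16>13 → j++
[i=4,j=8] 16>14 → j++
[i=4,j=9] 16<19 → i++
[i=5,j=9] 18<19 → i++
[i=6,j=9] 19==19 emit → i++,j++
[i=7,j=10] 22>20 → j++
[i=7,j=11] 22<25 → i++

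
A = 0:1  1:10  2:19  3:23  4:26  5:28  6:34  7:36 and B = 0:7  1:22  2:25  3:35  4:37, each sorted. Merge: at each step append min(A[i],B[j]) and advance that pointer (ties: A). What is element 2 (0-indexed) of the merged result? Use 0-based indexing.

merged[2] = 10

[i=0,j=0] A[i]=1<=B[j]=7 take 1 → i++
[i=1,j=0] A[i]=10>B[j]=7 take 7 → j++
[i=1,j=1] A[i]=10<=B[j]=22 take 10 → i++
[i=2,j=1] A[i]=19<=B[j]=22 take 19 → i++
[i=3,j=1] A[i]=23>B[j]=22 take 22 → j++
[i=3,j=2] A[i]=23<=B[j]=25 take 23 → i++
[i=4,j=2] A[i]=26>B[j]=25 take 25 → j++
[i=4,j=3] A[i]=26<=B[j]=35 take 26 → i++
[i=5,j=3] A[i]=28<=B[j]=35 take 28 → i++
[i=6,j=3] A[i]=34<=B[j]=35 take 34 → i++
[i=7,j=3] A[i]=36>B[j]=35 take 35 → j++
[i=7,j=4] A[i]=36<=B[j]=37 take 36 → i++
[i=8,j=4] A done, take B[j]=37 → j++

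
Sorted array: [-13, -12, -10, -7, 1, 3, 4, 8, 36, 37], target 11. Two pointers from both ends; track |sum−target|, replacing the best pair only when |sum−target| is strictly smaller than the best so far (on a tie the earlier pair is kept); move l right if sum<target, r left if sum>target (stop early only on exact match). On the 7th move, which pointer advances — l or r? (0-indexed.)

l

[0,9] -13+37=24 d=13 * → r--
[0,8] -13+36=23 d=12 * → r--
[0,7] -13+8=-5 d=16 → l++
[1,7] -12+8=-4 d=15 → l++
[2,7] -10+8=-2 d=13 → l++
[3,7] -7+8=1 d=10 * → l++
[4,7] 1+8=9 d=2 * → l++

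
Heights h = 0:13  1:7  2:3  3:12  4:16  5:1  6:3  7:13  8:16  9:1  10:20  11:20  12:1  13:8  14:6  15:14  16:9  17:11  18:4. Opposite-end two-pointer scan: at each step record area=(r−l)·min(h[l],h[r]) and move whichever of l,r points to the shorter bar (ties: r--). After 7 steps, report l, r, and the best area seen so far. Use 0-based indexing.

[0,18] min(13,4)*18=72 best=72 * → r--
[0,17] min(13,11)*17=187 best=187 * → r--
[0,16] min(13,9)*16=144 best=187 → r--
[0,15] min(13,14)*15=195 best=195 * → l++
[1,15] min(7,14)*14=98 best=195 → l++
[2,15] min(3,14)*13=39 best=195 → l++
[3,15] min(12,14)*12=144 best=195 → l++

l=4, r=15, best area=195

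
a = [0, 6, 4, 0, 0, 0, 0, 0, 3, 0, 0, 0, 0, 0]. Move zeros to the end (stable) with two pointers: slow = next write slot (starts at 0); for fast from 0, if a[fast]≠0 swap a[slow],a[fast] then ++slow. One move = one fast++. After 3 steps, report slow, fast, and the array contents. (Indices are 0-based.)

slow=0 fast=0: a[fast]=0, fast++
slow=0 fast=1: a[fast]=6≠0 swap→a[0]=6, slow++,fast++
slow=1 fast=2: a[fast]=4≠0 swap→a[1]=4, slow++,fast++

slow=2, fast=3, a=[6, 4, 0, 0, 0, 0, 0, 0, 3, 0, 0, 0, 0, 0]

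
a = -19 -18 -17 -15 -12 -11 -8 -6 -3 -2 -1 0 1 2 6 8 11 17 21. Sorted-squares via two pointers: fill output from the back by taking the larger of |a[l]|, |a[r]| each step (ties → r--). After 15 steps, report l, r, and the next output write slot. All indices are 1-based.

l=1 r=19: |-19|<=|21| out[19]=441, r--
l=1 r=18: |-19|>|17| out[18]=361, l++
l=2 r=18: |-18|>|17| out[17]=324, l++
l=3 r=18: |-17|<=|17| out[16]=289, r--
l=3 r=17: |-17|>|11| out[15]=289, l++
l=4 r=17: |-15|>|11| out[14]=225, l++
l=5 r=17: |-12|>|11| out[13]=144, l++
l=6 r=17: |-11|<=|11| out[12]=121, r--
l=6 r=16: |-11|>|8| out[11]=121, l++
l=7 r=16: |-8|<=|8| out[10]=64, r--
l=7 r=15: |-8|>|6| out[9]=64, l++
l=8 r=15: |-6|<=|6| out[8]=36, r--
l=8 r=14: |-6|>|2| out[7]=36, l++
l=9 r=14: |-3|>|2| out[6]=9, l++
l=10 r=14: |-2|<=|2| out[5]=4, r--

l=10, r=13, next write slot=4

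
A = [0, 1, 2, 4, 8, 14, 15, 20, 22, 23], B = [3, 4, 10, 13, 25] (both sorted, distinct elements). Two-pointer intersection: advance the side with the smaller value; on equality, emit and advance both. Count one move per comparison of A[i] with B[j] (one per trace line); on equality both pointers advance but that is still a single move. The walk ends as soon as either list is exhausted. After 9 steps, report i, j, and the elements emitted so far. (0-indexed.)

i=6, j=4, emitted=[4]

[i=0,j=0] 0<3 → i++
[i=1,j=0] 1<3 → i++
[i=2,j=0] 2<3 → i++
[i=3,j=0] 4>3 → j++
[i=3,j=1] 4==4 emit → i++,j++
[i=4,j=2] 8<10 → i++
[i=5,j=2] 14>10 → j++
[i=5,j=3] 14>13 → j++
[i=5,j=4] 14<25 → i++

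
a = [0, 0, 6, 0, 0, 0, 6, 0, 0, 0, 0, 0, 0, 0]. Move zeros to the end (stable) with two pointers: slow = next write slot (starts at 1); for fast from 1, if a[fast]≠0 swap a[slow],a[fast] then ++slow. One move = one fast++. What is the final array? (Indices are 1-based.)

(s=1,f=1) a[fast]=0 → fast++
(s=1,f=2) a[fast]=0 → fast++
(s=1,f=3) a[fast]=6≠0 swap→a[1]=6 → slow++,fast++
(s=2,f=4) a[fast]=0 → fast++
(s=2,f=5) a[fast]=0 → fast++
(s=2,f=6) a[fast]=0 → fast++
(s=2,f=7) a[fast]=6≠0 swap→a[2]=6 → slow++,fast++
(s=3,f=8) a[fast]=0 → fast++
(s=3,f=9) a[fast]=0 → fast++
(s=3,f=10) a[fast]=0 → fast++
(s=3,f=11) a[fast]=0 → fast++
(s=3,f=12) a[fast]=0 → fast++
(s=3,f=13) a[fast]=0 → fast++
(s=3,f=14) a[fast]=0 → fast++

[6, 6, 0, 0, 0, 0, 0, 0, 0, 0, 0, 0, 0, 0]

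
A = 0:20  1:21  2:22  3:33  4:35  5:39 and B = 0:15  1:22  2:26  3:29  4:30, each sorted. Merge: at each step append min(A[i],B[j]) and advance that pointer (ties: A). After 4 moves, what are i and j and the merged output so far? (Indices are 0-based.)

i=3, j=1, merged so far=[15, 20, 21, 22]

[i=0,j=0] A[i]=20>B[j]=15 take 15 → j++
[i=0,j=1] A[i]=20<=B[j]=22 take 20 → i++
[i=1,j=1] A[i]=21<=B[j]=22 take 21 → i++
[i=2,j=1] A[i]=22<=B[j]=22 take 22 → i++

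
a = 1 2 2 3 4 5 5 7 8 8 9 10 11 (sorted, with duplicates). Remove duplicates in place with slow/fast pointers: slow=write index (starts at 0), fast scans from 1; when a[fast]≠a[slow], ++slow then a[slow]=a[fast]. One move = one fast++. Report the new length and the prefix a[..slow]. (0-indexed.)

length 10; prefix = [1, 2, 3, 4, 5, 7, 8, 9, 10, 11]

slow=0 fast=1: a[fast]=2≠a[slow]=1 write a[1]=2, slow++,fast++
slow=1 fast=2: a[fast]=2=a[slow] dup, fast++
slow=1 fast=3: a[fast]=3≠a[slow]=2 write a[2]=3, slow++,fast++
slow=2 fast=4: a[fast]=4≠a[slow]=3 write a[3]=4, slow++,fast++
slow=3 fast=5: a[fast]=5≠a[slow]=4 write a[4]=5, slow++,fast++
slow=4 fast=6: a[fast]=5=a[slow] dup, fast++
slow=4 fast=7: a[fast]=7≠a[slow]=5 write a[5]=7, slow++,fast++
slow=5 fast=8: a[fast]=8≠a[slow]=7 write a[6]=8, slow++,fast++
slow=6 fast=9: a[fast]=8=a[slow] dup, fast++
slow=6 fast=10: a[fast]=9≠a[slow]=8 write a[7]=9, slow++,fast++
slow=7 fast=11: a[fast]=10≠a[slow]=9 write a[8]=10, slow++,fast++
slow=8 fast=12: a[fast]=11≠a[slow]=10 write a[9]=11, slow++,fast++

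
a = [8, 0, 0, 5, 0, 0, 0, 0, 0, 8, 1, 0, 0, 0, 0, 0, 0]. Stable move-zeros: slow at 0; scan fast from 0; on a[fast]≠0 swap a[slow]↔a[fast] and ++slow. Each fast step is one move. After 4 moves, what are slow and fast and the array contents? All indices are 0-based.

slow=2, fast=4, a=[8, 5, 0, 0, 0, 0, 0, 0, 0, 8, 1, 0, 0, 0, 0, 0, 0]

slow=0 fast=0: a[fast]=8≠0 swap→a[0]=8, slow++,fast++
slow=1 fast=1: a[fast]=0, fast++
slow=1 fast=2: a[fast]=0, fast++
slow=1 fast=3: a[fast]=5≠0 swap→a[1]=5, slow++,fast++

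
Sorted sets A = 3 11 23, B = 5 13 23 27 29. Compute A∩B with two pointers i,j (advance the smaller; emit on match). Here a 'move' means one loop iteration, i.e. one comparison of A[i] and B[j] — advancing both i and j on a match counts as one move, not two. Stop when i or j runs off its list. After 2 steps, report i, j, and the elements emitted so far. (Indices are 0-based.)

i=1, j=1, emitted=[]

i=0 j=0: 3<5, i++
i=1 j=0: 11>5, j++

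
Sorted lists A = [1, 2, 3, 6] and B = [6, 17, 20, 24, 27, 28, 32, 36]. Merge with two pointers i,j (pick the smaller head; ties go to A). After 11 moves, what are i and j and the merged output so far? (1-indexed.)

i=1 j=1: A[i]=1<=B[j]=6 take 1, i++
i=2 j=1: A[i]=2<=B[j]=6 take 2, i++
i=3 j=1: A[i]=3<=B[j]=6 take 3, i++
i=4 j=1: A[i]=6<=B[j]=6 take 6, i++
i=5 j=1: A done, take B[j]=6, j++
i=5 j=2: A done, take B[j]=17, j++
i=5 j=3: A done, take B[j]=20, j++
i=5 j=4: A done, take B[j]=24, j++
i=5 j=5: A done, take B[j]=27, j++
i=5 j=6: A done, take B[j]=28, j++
i=5 j=7: A done, take B[j]=32, j++

i=5, j=8, merged so far=[1, 2, 3, 6, 6, 17, 20, 24, 27, 28, 32]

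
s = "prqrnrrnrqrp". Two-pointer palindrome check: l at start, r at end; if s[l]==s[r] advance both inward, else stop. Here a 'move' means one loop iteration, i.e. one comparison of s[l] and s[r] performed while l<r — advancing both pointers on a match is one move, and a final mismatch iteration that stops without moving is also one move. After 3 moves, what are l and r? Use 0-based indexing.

l=3, r=8

l=0 r=11: 'p'=='p', l++,r--
l=1 r=10: 'r'=='r', l++,r--
l=2 r=9: 'q'=='q', l++,r--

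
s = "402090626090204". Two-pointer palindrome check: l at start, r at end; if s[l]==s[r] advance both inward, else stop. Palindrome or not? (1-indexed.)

l=1 r=15: '4'=='4', l++,r--
l=2 r=14: '0'=='0', l++,r--
l=3 r=13: '2'=='2', l++,r--
l=4 r=12: '0'=='0', l++,r--
l=5 r=11: '9'=='9', l++,r--
l=6 r=10: '0'=='0', l++,r--
l=7 r=9: '6'=='6', l++,r--

palindrome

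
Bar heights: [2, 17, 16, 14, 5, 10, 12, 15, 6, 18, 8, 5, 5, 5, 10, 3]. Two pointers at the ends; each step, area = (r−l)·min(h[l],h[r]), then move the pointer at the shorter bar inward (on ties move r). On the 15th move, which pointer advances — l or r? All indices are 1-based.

l=1 r=16: min(2,3)*15=30 best=30 *, l++
l=2 r=16: min(17,3)*14=42 best=42 *, r--
l=2 r=15: min(17,10)*13=130 best=130 *, r--
l=2 r=14: min(17,5)*12=60 best=130, r--
l=2 r=13: min(17,5)*11=55 best=130, r--
l=2 r=12: min(17,5)*10=50 best=130, r--
l=2 r=11: min(17,8)*9=72 best=130, r--
l=2 r=10: min(17,18)*8=136 best=136 *, l++
l=3 r=10: min(16,18)*7=112 best=136, l++
l=4 r=10: min(14,18)*6=84 best=136, l++
l=5 r=10: min(5,18)*5=25 best=136, l++
l=6 r=10: min(10,18)*4=40 best=136, l++
l=7 r=10: min(12,18)*3=36 best=136, l++
l=8 r=10: min(15,18)*2=30 best=136, l++
l=9 r=10: min(6,18)*1=6 best=136, l++

l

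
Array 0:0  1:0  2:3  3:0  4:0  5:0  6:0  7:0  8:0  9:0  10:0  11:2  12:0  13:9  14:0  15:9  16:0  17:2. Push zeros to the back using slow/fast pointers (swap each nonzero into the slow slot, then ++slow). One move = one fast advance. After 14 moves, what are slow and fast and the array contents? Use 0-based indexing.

(s=0,f=0) a[fast]=0 → fast++
(s=0,f=1) a[fast]=0 → fast++
(s=0,f=2) a[fast]=3≠0 swap→a[0]=3 → slow++,fast++
(s=1,f=3) a[fast]=0 → fast++
(s=1,f=4) a[fast]=0 → fast++
(s=1,f=5) a[fast]=0 → fast++
(s=1,f=6) a[fast]=0 → fast++
(s=1,f=7) a[fast]=0 → fast++
(s=1,f=8) a[fast]=0 → fast++
(s=1,f=9) a[fast]=0 → fast++
(s=1,f=10) a[fast]=0 → fast++
(s=1,f=11) a[fast]=2≠0 swap→a[1]=2 → slow++,fast++
(s=2,f=12) a[fast]=0 → fast++
(s=2,f=13) a[fast]=9≠0 swap→a[2]=9 → slow++,fast++

slow=3, fast=14, a=[3, 2, 9, 0, 0, 0, 0, 0, 0, 0, 0, 0, 0, 0, 0, 9, 0, 2]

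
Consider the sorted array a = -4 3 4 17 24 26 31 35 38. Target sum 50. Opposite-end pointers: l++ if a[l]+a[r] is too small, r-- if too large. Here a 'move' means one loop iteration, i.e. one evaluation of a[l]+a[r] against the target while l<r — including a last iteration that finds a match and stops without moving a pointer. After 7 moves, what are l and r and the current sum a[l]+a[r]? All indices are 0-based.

l=0 r=8: -4+38=34 <50, l++
l=1 r=8: 3+38=41 <50, l++
l=2 r=8: 4+38=42 <50, l++
l=3 r=8: 17+38=55 >50, r--
l=3 r=7: 17+35=52 >50, r--
l=3 r=6: 17+31=48 <50, l++
l=4 r=6: 24+31=55 >50, r--

l=4, r=5, sum=50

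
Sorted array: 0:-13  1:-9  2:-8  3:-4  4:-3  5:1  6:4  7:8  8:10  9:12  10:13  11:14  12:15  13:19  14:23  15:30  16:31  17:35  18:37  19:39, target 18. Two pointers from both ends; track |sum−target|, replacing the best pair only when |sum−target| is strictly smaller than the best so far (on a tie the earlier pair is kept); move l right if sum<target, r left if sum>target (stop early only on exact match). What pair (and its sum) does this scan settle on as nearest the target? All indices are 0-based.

pair (-13, 31) with sum 18 (|Δ|=0)

l=0 r=19: -13+39=26 d=8 *, r--
l=0 r=18: -13+37=24 d=6 *, r--
l=0 r=17: -13+35=22 d=4 *, r--
l=0 r=16: -13+31=18 d=0 *, stop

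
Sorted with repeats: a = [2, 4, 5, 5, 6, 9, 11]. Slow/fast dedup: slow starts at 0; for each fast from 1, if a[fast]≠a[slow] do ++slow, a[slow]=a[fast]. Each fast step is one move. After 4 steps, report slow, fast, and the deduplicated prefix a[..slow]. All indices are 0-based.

slow=3, fast=5, prefix=[2, 4, 5, 6]

slow=0 fast=1: a[fast]=4≠a[slow]=2 write a[1]=4, slow++,fast++
slow=1 fast=2: a[fast]=5≠a[slow]=4 write a[2]=5, slow++,fast++
slow=2 fast=3: a[fast]=5=a[slow] dup, fast++
slow=2 fast=4: a[fast]=6≠a[slow]=5 write a[3]=6, slow++,fast++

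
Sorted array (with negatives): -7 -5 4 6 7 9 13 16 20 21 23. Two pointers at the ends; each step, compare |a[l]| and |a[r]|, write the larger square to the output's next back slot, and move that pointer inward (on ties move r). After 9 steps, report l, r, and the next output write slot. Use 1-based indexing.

l=2, r=3, next write slot=2

l=1 r=11: |-7|<=|23| out[11]=529, r--
l=1 r=10: |-7|<=|21| out[10]=441, r--
l=1 r=9: |-7|<=|20| out[9]=400, r--
l=1 r=8: |-7|<=|16| out[8]=256, r--
l=1 r=7: |-7|<=|13| out[7]=169, r--
l=1 r=6: |-7|<=|9| out[6]=81, r--
l=1 r=5: |-7|<=|7| out[5]=49, r--
l=1 r=4: |-7|>|6| out[4]=49, l++
l=2 r=4: |-5|<=|6| out[3]=36, r--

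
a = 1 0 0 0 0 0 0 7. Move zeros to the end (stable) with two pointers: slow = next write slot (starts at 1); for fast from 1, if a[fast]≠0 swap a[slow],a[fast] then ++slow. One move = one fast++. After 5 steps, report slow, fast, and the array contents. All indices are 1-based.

slow=2, fast=6, a=[1, 0, 0, 0, 0, 0, 0, 7]

(s=1,f=1) a[fast]=1≠0 swap→a[1]=1 → slow++,fast++
(s=2,f=2) a[fast]=0 → fast++
(s=2,f=3) a[fast]=0 → fast++
(s=2,f=4) a[fast]=0 → fast++
(s=2,f=5) a[fast]=0 → fast++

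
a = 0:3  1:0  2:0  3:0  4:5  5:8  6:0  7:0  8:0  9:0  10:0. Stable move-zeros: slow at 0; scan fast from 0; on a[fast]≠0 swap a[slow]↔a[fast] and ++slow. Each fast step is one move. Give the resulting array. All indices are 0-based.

[3, 5, 8, 0, 0, 0, 0, 0, 0, 0, 0]

slow=0 fast=0: a[fast]=3≠0 swap→a[0]=3, slow++,fast++
slow=1 fast=1: a[fast]=0, fast++
slow=1 fast=2: a[fast]=0, fast++
slow=1 fast=3: a[fast]=0, fast++
slow=1 fast=4: a[fast]=5≠0 swap→a[1]=5, slow++,fast++
slow=2 fast=5: a[fast]=8≠0 swap→a[2]=8, slow++,fast++
slow=3 fast=6: a[fast]=0, fast++
slow=3 fast=7: a[fast]=0, fast++
slow=3 fast=8: a[fast]=0, fast++
slow=3 fast=9: a[fast]=0, fast++
slow=3 fast=10: a[fast]=0, fast++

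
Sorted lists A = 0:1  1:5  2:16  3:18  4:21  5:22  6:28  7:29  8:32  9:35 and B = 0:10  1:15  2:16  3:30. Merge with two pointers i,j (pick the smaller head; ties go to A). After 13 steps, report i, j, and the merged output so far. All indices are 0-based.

i=0 j=0: A[i]=1<=B[j]=10 take 1, i++
i=1 j=0: A[i]=5<=B[j]=10 take 5, i++
i=2 j=0: A[i]=16>B[j]=10 take 10, j++
i=2 j=1: A[i]=16>B[j]=15 take 15, j++
i=2 j=2: A[i]=16<=B[j]=16 take 16, i++
i=3 j=2: A[i]=18>B[j]=16 take 16, j++
i=3 j=3: A[i]=18<=B[j]=30 take 18, i++
i=4 j=3: A[i]=21<=B[j]=30 take 21, i++
i=5 j=3: A[i]=22<=B[j]=30 take 22, i++
i=6 j=3: A[i]=28<=B[j]=30 take 28, i++
i=7 j=3: A[i]=29<=B[j]=30 take 29, i++
i=8 j=3: A[i]=32>B[j]=30 take 30, j++
i=8 j=4: B done, take A[i]=32, i++

i=9, j=4, merged so far=[1, 5, 10, 15, 16, 16, 18, 21, 22, 28, 29, 30, 32]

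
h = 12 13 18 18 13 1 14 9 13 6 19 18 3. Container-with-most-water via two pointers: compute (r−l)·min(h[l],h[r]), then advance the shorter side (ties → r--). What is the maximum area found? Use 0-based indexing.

max area = 162

[0,12] min(12,3)*12=36 best=36 * → r--
[0,11] min(12,18)*11=132 best=132 * → l++
[1,11] min(13,18)*10=130 best=132 → l++
[2,11] min(18,18)*9=162 best=162 * → r--
[2,10] min(18,19)*8=144 best=162 → l++
[3,10] min(18,19)*7=126 best=162 → l++
[4,10] min(13,19)*6=78 best=162 → l++
[5,10] min(1,19)*5=5 best=162 → l++
[6,10] min(14,19)*4=56 best=162 → l++
[7,10] min(9,19)*3=27 best=162 → l++
[8,10] min(13,19)*2=26 best=162 → l++
[9,10] min(6,19)*1=6 best=162 → l++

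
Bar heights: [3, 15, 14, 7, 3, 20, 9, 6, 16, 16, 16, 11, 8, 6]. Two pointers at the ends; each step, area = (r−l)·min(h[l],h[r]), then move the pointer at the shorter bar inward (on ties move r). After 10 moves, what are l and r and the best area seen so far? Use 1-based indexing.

l=6, r=9, best area=135

l=1 r=14: min(3,6)*13=39 best=39 *, l++
l=2 r=14: min(15,6)*12=72 best=72 *, r--
l=2 r=13: min(15,8)*11=88 best=88 *, r--
l=2 r=12: min(15,11)*10=110 best=110 *, r--
l=2 r=11: min(15,16)*9=135 best=135 *, l++
l=3 r=11: min(14,16)*8=112 best=135, l++
l=4 r=11: min(7,16)*7=49 best=135, l++
l=5 r=11: min(3,16)*6=18 best=135, l++
l=6 r=11: min(20,16)*5=80 best=135, r--
l=6 r=10: min(20,16)*4=64 best=135, r--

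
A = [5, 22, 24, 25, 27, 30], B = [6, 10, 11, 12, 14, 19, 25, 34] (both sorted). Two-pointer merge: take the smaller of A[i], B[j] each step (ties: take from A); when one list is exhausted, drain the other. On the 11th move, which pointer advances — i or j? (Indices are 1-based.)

j

[i=1,j=1] A[i]=5<=B[j]=6 take 5 → i++
[i=2,j=1] A[i]=22>B[j]=6 take 6 → j++
[i=2,j=2] A[i]=22>B[j]=10 take 10 → j++
[i=2,j=3] A[i]=22>B[j]=11 take 11 → j++
[i=2,j=4] A[i]=22>B[j]=12 take 12 → j++
[i=2,j=5] A[i]=22>B[j]=14 take 14 → j++
[i=2,j=6] A[i]=22>B[j]=19 take 19 → j++
[i=2,j=7] A[i]=22<=B[j]=25 take 22 → i++
[i=3,j=7] A[i]=24<=B[j]=25 take 24 → i++
[i=4,j=7] A[i]=25<=B[j]=25 take 25 → i++
[i=5,j=7] A[i]=27>B[j]=25 take 25 → j++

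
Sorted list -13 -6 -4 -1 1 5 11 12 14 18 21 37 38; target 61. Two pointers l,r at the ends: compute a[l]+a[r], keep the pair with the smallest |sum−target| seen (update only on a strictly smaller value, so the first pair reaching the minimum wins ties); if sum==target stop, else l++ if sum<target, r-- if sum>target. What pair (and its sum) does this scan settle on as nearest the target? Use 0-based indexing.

pair (21, 38) with sum 59 (|Δ|=2)

l=0 r=12: -13+38=25 d=36 *, l++
l=1 r=12: -6+38=32 d=29 *, l++
l=2 r=12: -4+38=34 d=27 *, l++
l=3 r=12: -1+38=37 d=24 *, l++
l=4 r=12: 1+38=39 d=22 *, l++
l=5 r=12: 5+38=43 d=18 *, l++
l=6 r=12: 11+38=49 d=12 *, l++
l=7 r=12: 12+38=50 d=11 *, l++
l=8 r=12: 14+38=52 d=9 *, l++
l=9 r=12: 18+38=56 d=5 *, l++
l=10 r=12: 21+38=59 d=2 *, l++
l=11 r=12: 37+38=75 d=14, r--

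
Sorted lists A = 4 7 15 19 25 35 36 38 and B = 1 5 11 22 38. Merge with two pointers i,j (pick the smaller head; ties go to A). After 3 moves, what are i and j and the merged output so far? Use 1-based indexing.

i=2, j=3, merged so far=[1, 4, 5]

[i=1,j=1] A[i]=4>B[j]=1 take 1 → j++
[i=1,j=2] A[i]=4<=B[j]=5 take 4 → i++
[i=2,j=2] A[i]=7>B[j]=5 take 5 → j++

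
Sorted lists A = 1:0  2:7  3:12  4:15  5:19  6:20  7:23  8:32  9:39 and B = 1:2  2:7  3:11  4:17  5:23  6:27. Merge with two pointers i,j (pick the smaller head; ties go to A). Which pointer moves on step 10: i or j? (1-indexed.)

i

i=1 j=1: A[i]=0<=B[j]=2 take 0, i++
i=2 j=1: A[i]=7>B[j]=2 take 2, j++
i=2 j=2: A[i]=7<=B[j]=7 take 7, i++
i=3 j=2: A[i]=12>B[j]=7 take 7, j++
i=3 j=3: A[i]=12>B[j]=11 take 11, j++
i=3 j=4: A[i]=12<=B[j]=17 take 12, i++
i=4 j=4: A[i]=15<=B[j]=17 take 15, i++
i=5 j=4: A[i]=19>B[j]=17 take 17, j++
i=5 j=5: A[i]=19<=B[j]=23 take 19, i++
i=6 j=5: A[i]=20<=B[j]=23 take 20, i++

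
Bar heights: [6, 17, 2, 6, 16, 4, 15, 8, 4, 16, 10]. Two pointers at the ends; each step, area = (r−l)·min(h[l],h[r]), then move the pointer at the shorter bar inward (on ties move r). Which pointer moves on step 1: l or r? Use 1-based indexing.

l

[1,11] min(6,10)*10=60 best=60 * → l++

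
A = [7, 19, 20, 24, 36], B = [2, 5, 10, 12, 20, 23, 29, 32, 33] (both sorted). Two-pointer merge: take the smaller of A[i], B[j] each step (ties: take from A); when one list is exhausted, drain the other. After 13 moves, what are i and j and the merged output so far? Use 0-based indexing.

i=4, j=9, merged so far=[2, 5, 7, 10, 12, 19, 20, 20, 23, 24, 29, 32, 33]

[i=0,j=0] A[i]=7>B[j]=2 take 2 → j++
[i=0,j=1] A[i]=7>B[j]=5 take 5 → j++
[i=0,j=2] A[i]=7<=B[j]=10 take 7 → i++
[i=1,j=2] A[i]=19>B[j]=10 take 10 → j++
[i=1,j=3] A[i]=19>B[j]=12 take 12 → j++
[i=1,j=4] A[i]=19<=B[j]=20 take 19 → i++
[i=2,j=4] A[i]=20<=B[j]=20 take 20 → i++
[i=3,j=4] A[i]=24>B[j]=20 take 20 → j++
[i=3,j=5] A[i]=24>B[j]=23 take 23 → j++
[i=3,j=6] A[i]=24<=B[j]=29 take 24 → i++
[i=4,j=6] A[i]=36>B[j]=29 take 29 → j++
[i=4,j=7] A[i]=36>B[j]=32 take 32 → j++
[i=4,j=8] A[i]=36>B[j]=33 take 33 → j++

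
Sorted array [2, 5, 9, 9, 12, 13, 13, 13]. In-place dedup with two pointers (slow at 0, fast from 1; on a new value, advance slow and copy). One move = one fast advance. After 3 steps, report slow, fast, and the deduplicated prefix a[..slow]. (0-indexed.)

(s=0,f=1) a[fast]=5≠a[slow]=2 write a[1]=5 → slow++,fast++
(s=1,f=2) a[fast]=9≠a[slow]=5 write a[2]=9 → slow++,fast++
(s=2,f=3) a[fast]=9=a[slow] dup → fast++

slow=2, fast=4, prefix=[2, 5, 9]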